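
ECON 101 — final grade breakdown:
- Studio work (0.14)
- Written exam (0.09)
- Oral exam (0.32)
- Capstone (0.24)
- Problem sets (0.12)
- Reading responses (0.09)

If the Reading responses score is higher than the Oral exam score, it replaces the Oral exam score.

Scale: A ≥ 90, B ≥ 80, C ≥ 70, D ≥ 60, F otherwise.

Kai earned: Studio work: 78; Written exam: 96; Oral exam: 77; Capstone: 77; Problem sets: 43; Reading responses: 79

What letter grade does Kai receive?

C

Reading responses (79) > Oral exam (77), so Oral exam counts as 79.
Weighted total:
  Studio work 78 × 0.14 = 10.92
  Written exam 96 × 0.09 = 8.64
  Oral exam 79 × 0.32 = 25.28
  Capstone 77 × 0.24 = 18.48
  Problem sets 43 × 0.12 = 5.16
  Reading responses 79 × 0.09 = 7.11
Sum = 75.59
75.59 is ≥ 70 and < 80 → C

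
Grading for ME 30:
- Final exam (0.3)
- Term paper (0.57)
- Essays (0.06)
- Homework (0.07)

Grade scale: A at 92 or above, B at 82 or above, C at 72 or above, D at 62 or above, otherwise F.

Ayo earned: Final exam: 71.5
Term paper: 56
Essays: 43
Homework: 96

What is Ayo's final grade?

Weighted total:
  Final exam 71.5 × 0.3 = 21.45
  Term paper 56 × 0.57 = 31.92
  Essays 43 × 0.06 = 2.58
  Homework 96 × 0.07 = 6.72
Sum = 62.67
62.67 is ≥ 62 and < 72 → D

D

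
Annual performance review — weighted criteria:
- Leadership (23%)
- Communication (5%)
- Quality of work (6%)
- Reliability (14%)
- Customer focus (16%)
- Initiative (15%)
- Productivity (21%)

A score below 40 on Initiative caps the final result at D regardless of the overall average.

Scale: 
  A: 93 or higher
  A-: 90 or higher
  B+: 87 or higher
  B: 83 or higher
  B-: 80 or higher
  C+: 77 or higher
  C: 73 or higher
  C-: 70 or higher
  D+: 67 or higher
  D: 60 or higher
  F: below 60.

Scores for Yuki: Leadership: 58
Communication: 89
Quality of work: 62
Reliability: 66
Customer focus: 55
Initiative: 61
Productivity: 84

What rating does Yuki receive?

Initiative score 61 ≥ 40: minimum met.
Weighted total:
  Leadership 58 × 0.23 = 13.34
  Communication 89 × 0.05 = 4.45
  Quality of work 62 × 0.06 = 3.72
  Reliability 66 × 0.14 = 9.24
  Customer focus 55 × 0.16 = 8.8
  Initiative 61 × 0.15 = 9.15
  Productivity 84 × 0.21 = 17.64
Sum = 66.34
66.34 is ≥ 60 and < 67 → D

D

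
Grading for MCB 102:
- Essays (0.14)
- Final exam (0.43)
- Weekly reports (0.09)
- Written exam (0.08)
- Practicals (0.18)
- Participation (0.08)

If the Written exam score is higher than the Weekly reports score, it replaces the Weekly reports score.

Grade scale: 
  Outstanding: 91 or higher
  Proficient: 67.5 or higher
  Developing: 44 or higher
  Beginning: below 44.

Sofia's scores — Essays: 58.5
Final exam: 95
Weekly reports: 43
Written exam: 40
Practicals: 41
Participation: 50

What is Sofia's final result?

Written exam (40) ≤ Weekly reports (43), so Weekly reports stays at 43.
Weighted total:
  Essays 58.5 × 0.14 = 8.19
  Final exam 95 × 0.43 = 40.85
  Weekly reports 43 × 0.09 = 3.87
  Written exam 40 × 0.08 = 3.2
  Practicals 41 × 0.18 = 7.38
  Participation 50 × 0.08 = 4
Sum = 67.49
67.49 is ≥ 44 and < 67.5 → Developing

Developing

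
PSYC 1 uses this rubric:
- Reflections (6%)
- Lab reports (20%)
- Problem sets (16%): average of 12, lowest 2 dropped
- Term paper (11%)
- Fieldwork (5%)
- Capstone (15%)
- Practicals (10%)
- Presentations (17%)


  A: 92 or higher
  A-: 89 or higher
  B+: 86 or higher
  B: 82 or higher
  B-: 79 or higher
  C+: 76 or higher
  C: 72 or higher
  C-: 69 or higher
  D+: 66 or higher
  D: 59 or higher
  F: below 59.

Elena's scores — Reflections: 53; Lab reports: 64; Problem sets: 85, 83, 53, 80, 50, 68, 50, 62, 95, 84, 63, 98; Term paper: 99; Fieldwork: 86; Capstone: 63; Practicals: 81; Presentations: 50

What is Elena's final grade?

C-

Problem sets: drop 50, 50 → average of remaining 10 = 771/10 = 77.1
Weighted total:
  Reflections 53 × 0.06 = 3.18
  Lab reports 64 × 0.2 = 12.8
  Problem sets 77.1 × 0.16 = 12.336
  Term paper 99 × 0.11 = 10.89
  Fieldwork 86 × 0.05 = 4.3
  Capstone 63 × 0.15 = 9.45
  Practicals 81 × 0.1 = 8.1
  Presentations 50 × 0.17 = 8.5
Sum = 69.556
69.556 is ≥ 69 and < 72 → C-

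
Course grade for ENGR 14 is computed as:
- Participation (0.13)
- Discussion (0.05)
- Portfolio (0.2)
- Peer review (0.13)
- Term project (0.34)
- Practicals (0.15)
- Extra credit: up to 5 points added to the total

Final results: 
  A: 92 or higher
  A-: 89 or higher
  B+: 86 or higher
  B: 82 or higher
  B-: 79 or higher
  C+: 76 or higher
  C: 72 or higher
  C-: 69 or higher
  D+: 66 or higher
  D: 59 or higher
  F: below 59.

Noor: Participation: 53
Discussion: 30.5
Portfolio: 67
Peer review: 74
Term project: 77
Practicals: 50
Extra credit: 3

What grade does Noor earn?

D+

Weighted total:
  Participation 53 × 0.13 = 6.89
  Discussion 30.5 × 0.05 = 1.525
  Portfolio 67 × 0.2 = 13.4
  Peer review 74 × 0.13 = 9.62
  Term project 77 × 0.34 = 26.18
  Practicals 50 × 0.15 = 7.5
Sum = 65.115
Extra credit: 65.115 + 3 = 68.115
68.115 is ≥ 66 and < 69 → D+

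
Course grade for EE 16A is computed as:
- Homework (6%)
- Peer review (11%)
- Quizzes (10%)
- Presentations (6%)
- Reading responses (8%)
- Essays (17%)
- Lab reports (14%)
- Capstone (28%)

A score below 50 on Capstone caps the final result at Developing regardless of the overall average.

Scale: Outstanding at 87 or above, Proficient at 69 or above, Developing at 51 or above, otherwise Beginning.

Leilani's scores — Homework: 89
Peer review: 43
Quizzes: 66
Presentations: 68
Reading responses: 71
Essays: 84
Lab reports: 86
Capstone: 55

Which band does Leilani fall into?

Capstone score 55 ≥ 50: minimum met.
Weighted total:
  Homework 89 × 0.06 = 5.34
  Peer review 43 × 0.11 = 4.73
  Quizzes 66 × 0.1 = 6.6
  Presentations 68 × 0.06 = 4.08
  Reading responses 71 × 0.08 = 5.68
  Essays 84 × 0.17 = 14.28
  Lab reports 86 × 0.14 = 12.04
  Capstone 55 × 0.28 = 15.4
Sum = 68.15
68.15 is ≥ 51 and < 69 → Developing

Developing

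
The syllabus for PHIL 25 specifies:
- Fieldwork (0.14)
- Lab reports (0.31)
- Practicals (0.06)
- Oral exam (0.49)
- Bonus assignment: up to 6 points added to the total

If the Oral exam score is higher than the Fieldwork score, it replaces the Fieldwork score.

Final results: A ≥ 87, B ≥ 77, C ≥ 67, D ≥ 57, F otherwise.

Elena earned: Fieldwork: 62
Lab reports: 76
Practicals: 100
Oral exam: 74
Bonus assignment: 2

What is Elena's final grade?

Oral exam (74) > Fieldwork (62), so Fieldwork counts as 74.
Weighted total:
  Fieldwork 74 × 0.14 = 10.36
  Lab reports 76 × 0.31 = 23.56
  Practicals 100 × 0.06 = 6
  Oral exam 74 × 0.49 = 36.26
Sum = 76.18
Bonus assignment: 76.18 + 2 = 78.18
78.18 is ≥ 77 and < 87 → B

B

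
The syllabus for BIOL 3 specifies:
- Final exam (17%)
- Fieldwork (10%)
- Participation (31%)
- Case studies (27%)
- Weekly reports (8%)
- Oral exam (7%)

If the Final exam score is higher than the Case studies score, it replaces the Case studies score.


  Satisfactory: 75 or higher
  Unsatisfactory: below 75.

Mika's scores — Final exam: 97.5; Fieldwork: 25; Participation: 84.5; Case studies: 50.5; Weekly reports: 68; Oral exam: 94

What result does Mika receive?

Satisfactory

Final exam (97.5) > Case studies (50.5), so Case studies counts as 97.5.
Weighted total:
  Final exam 97.5 × 0.17 = 16.575
  Fieldwork 25 × 0.1 = 2.5
  Participation 84.5 × 0.31 = 26.195
  Case studies 97.5 × 0.27 = 26.325
  Weekly reports 68 × 0.08 = 5.44
  Oral exam 94 × 0.07 = 6.58
Sum = 83.615
83.615 ≥ 75 → Satisfactory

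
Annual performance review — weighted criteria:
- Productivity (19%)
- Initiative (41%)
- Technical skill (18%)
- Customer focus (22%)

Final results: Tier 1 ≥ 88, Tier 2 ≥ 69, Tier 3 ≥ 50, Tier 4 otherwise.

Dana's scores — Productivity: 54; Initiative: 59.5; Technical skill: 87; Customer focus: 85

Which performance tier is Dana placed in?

Weighted total:
  Productivity 54 × 0.19 = 10.26
  Initiative 59.5 × 0.41 = 24.395
  Technical skill 87 × 0.18 = 15.66
  Customer focus 85 × 0.22 = 18.7
Sum = 69.015
69.015 is ≥ 69 and < 88 → Tier 2

Tier 2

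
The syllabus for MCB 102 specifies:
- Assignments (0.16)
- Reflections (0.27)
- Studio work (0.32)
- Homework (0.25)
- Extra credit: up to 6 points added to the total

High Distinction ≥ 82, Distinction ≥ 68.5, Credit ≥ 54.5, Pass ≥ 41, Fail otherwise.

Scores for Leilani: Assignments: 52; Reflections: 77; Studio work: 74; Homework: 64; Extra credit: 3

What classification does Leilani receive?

Distinction

Weighted total:
  Assignments 52 × 0.16 = 8.32
  Reflections 77 × 0.27 = 20.79
  Studio work 74 × 0.32 = 23.68
  Homework 64 × 0.25 = 16
Sum = 68.79
Extra credit: 68.79 + 3 = 71.79
71.79 is ≥ 68.5 and < 82 → Distinction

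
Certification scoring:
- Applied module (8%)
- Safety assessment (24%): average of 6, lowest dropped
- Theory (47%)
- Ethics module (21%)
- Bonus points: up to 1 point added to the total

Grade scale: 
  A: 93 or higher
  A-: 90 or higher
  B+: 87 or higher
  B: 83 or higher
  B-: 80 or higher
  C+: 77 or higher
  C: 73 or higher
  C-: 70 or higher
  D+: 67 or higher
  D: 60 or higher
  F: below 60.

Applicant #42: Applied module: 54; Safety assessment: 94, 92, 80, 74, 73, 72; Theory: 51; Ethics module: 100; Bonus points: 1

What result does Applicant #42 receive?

C-

Safety assessment: drop 72 → average of remaining 5 = 413/5 = 82.6
Weighted total:
  Applied module 54 × 0.08 = 4.32
  Safety assessment 82.6 × 0.24 = 19.824
  Theory 51 × 0.47 = 23.97
  Ethics module 100 × 0.21 = 21
Sum = 69.114
Bonus points: 69.114 + 1 = 70.114
70.114 is ≥ 70 and < 73 → C-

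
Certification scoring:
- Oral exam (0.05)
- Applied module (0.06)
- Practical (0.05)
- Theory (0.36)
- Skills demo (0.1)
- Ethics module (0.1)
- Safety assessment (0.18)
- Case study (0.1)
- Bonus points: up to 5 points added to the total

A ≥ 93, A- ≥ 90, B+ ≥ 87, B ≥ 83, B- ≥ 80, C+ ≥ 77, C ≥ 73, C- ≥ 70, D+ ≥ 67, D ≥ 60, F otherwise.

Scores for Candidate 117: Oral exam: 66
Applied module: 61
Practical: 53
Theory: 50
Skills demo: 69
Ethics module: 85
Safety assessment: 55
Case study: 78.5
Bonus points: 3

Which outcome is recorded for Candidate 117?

Weighted total:
  Oral exam 66 × 0.05 = 3.3
  Applied module 61 × 0.06 = 3.66
  Practical 53 × 0.05 = 2.65
  Theory 50 × 0.36 = 18
  Skills demo 69 × 0.1 = 6.9
  Ethics module 85 × 0.1 = 8.5
  Safety assessment 55 × 0.18 = 9.9
  Case study 78.5 × 0.1 = 7.85
Sum = 60.76
Bonus points: 60.76 + 3 = 63.76
63.76 is ≥ 60 and < 67 → D

D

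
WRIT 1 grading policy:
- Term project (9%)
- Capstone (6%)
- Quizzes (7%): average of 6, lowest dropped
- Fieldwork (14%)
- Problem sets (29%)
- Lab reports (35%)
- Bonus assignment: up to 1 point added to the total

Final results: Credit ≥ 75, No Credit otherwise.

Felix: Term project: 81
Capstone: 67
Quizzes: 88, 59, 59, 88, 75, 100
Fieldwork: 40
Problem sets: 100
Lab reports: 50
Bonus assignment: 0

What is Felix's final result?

Quizzes: drop 59 → average of remaining 5 = 410/5 = 82
Weighted total:
  Term project 81 × 0.09 = 7.29
  Capstone 67 × 0.06 = 4.02
  Quizzes 82 × 0.07 = 5.74
  Fieldwork 40 × 0.14 = 5.6
  Problem sets 100 × 0.29 = 29
  Lab reports 50 × 0.35 = 17.5
Sum = 69.15
Bonus assignment: 69.15 + 0 = 69.15
69.15 < 75 → No Credit

No Credit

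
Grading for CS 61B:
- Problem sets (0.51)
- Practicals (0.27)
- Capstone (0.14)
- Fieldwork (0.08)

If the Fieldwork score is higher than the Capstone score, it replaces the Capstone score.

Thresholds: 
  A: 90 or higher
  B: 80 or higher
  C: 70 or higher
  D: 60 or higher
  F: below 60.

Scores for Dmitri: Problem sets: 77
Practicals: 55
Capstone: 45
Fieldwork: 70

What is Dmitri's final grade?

Fieldwork (70) > Capstone (45), so Capstone counts as 70.
Weighted total:
  Problem sets 77 × 0.51 = 39.27
  Practicals 55 × 0.27 = 14.85
  Capstone 70 × 0.14 = 9.8
  Fieldwork 70 × 0.08 = 5.6
Sum = 69.52
69.52 is ≥ 60 and < 70 → D

D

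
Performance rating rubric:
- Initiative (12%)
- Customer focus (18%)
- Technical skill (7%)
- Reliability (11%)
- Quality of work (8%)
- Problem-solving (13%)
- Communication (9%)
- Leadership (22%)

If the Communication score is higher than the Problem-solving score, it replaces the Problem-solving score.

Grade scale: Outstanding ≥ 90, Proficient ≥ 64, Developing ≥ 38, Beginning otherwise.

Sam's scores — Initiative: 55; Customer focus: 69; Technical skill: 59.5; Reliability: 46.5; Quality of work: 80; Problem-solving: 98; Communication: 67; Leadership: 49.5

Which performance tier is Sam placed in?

Proficient

Communication (67) ≤ Problem-solving (98), so Problem-solving stays at 98.
Weighted total:
  Initiative 55 × 0.12 = 6.6
  Customer focus 69 × 0.18 = 12.42
  Technical skill 59.5 × 0.07 = 4.165
  Reliability 46.5 × 0.11 = 5.115
  Quality of work 80 × 0.08 = 6.4
  Problem-solving 98 × 0.13 = 12.74
  Communication 67 × 0.09 = 6.03
  Leadership 49.5 × 0.22 = 10.89
Sum = 64.36
64.36 is ≥ 64 and < 90 → Proficient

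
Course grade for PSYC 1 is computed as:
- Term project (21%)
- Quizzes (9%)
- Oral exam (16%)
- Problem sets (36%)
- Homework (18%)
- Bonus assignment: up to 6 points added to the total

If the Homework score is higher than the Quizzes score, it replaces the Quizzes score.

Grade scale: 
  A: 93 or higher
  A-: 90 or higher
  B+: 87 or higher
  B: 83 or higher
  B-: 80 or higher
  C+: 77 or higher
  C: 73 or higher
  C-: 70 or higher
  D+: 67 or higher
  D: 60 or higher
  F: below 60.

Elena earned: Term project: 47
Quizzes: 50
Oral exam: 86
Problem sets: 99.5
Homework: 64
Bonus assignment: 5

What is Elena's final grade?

Homework (64) > Quizzes (50), so Quizzes counts as 64.
Weighted total:
  Term project 47 × 0.21 = 9.87
  Quizzes 64 × 0.09 = 5.76
  Oral exam 86 × 0.16 = 13.76
  Problem sets 99.5 × 0.36 = 35.82
  Homework 64 × 0.18 = 11.52
Sum = 76.73
Bonus assignment: 76.73 + 5 = 81.73
81.73 is ≥ 80 and < 83 → B-

B-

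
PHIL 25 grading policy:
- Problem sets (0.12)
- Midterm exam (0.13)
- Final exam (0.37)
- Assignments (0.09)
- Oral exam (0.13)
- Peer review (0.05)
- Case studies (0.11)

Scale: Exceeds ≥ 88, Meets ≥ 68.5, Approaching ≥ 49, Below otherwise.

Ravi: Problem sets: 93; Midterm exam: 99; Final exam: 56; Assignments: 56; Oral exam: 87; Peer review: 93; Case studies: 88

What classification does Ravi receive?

Weighted total:
  Problem sets 93 × 0.12 = 11.16
  Midterm exam 99 × 0.13 = 12.87
  Final exam 56 × 0.37 = 20.72
  Assignments 56 × 0.09 = 5.04
  Oral exam 87 × 0.13 = 11.31
  Peer review 93 × 0.05 = 4.65
  Case studies 88 × 0.11 = 9.68
Sum = 75.43
75.43 is ≥ 68.5 and < 88 → Meets

Meets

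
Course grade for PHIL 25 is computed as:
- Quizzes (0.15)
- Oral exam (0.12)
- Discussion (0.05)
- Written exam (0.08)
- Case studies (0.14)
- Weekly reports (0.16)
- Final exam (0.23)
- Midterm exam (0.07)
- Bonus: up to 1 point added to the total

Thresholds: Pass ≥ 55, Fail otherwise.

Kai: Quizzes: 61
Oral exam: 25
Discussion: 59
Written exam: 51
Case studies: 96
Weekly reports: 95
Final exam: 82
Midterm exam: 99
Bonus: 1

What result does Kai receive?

Weighted total:
  Quizzes 61 × 0.15 = 9.15
  Oral exam 25 × 0.12 = 3
  Discussion 59 × 0.05 = 2.95
  Written exam 51 × 0.08 = 4.08
  Case studies 96 × 0.14 = 13.44
  Weekly reports 95 × 0.16 = 15.2
  Final exam 82 × 0.23 = 18.86
  Midterm exam 99 × 0.07 = 6.93
Sum = 73.61
Bonus: 73.61 + 1 = 74.61
74.61 ≥ 55 → Pass

Pass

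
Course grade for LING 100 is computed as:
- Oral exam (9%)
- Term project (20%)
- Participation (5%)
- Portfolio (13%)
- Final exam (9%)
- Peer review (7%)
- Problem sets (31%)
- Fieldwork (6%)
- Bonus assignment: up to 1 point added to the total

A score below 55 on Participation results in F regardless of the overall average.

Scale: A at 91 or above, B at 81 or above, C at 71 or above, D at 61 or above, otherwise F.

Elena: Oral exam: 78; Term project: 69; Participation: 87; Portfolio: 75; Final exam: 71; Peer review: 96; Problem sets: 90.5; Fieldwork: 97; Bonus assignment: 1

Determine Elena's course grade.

B

Participation score 87 ≥ 55: minimum met.
Weighted total:
  Oral exam 78 × 0.09 = 7.02
  Term project 69 × 0.2 = 13.8
  Participation 87 × 0.05 = 4.35
  Portfolio 75 × 0.13 = 9.75
  Final exam 71 × 0.09 = 6.39
  Peer review 96 × 0.07 = 6.72
  Problem sets 90.5 × 0.31 = 28.055
  Fieldwork 97 × 0.06 = 5.82
Sum = 81.905
Bonus assignment: 81.905 + 1 = 82.905
82.905 is ≥ 81 and < 91 → B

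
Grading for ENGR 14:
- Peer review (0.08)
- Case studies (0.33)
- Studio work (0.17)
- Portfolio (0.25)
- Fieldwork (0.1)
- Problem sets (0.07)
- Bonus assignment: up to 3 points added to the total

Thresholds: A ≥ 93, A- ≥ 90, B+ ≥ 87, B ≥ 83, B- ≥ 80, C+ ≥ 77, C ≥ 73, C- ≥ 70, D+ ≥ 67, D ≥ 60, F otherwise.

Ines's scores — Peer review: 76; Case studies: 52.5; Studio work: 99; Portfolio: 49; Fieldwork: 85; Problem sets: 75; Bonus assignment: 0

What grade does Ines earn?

Weighted total:
  Peer review 76 × 0.08 = 6.08
  Case studies 52.5 × 0.33 = 17.325
  Studio work 99 × 0.17 = 16.83
  Portfolio 49 × 0.25 = 12.25
  Fieldwork 85 × 0.1 = 8.5
  Problem sets 75 × 0.07 = 5.25
Sum = 66.235
Bonus assignment: 66.235 + 0 = 66.235
66.235 is ≥ 60 and < 67 → D

D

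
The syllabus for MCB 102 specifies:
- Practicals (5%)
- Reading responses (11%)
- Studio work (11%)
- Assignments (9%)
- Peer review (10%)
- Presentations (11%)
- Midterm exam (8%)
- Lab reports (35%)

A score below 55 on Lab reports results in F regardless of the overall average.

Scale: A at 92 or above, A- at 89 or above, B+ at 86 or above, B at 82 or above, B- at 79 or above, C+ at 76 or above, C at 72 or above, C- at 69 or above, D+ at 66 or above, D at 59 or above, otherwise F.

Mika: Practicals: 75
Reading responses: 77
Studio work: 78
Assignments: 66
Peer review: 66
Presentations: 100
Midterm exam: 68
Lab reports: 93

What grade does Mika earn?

B

Lab reports score 93 ≥ 55: minimum met.
Weighted total:
  Practicals 75 × 0.05 = 3.75
  Reading responses 77 × 0.11 = 8.47
  Studio work 78 × 0.11 = 8.58
  Assignments 66 × 0.09 = 5.94
  Peer review 66 × 0.1 = 6.6
  Presentations 100 × 0.11 = 11
  Midterm exam 68 × 0.08 = 5.44
  Lab reports 93 × 0.35 = 32.55
Sum = 82.33
82.33 is ≥ 82 and < 86 → B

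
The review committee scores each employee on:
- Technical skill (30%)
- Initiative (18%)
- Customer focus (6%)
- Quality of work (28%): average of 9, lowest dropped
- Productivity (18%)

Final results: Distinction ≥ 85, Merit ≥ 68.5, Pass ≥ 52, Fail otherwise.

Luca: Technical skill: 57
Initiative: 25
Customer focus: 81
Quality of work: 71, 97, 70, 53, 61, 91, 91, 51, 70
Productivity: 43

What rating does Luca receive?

Pass

Quality of work: drop 51 → average of remaining 8 = 604/8 = 75.5
Weighted total:
  Technical skill 57 × 0.3 = 17.1
  Initiative 25 × 0.18 = 4.5
  Customer focus 81 × 0.06 = 4.86
  Quality of work 75.5 × 0.28 = 21.14
  Productivity 43 × 0.18 = 7.74
Sum = 55.34
55.34 is ≥ 52 and < 68.5 → Pass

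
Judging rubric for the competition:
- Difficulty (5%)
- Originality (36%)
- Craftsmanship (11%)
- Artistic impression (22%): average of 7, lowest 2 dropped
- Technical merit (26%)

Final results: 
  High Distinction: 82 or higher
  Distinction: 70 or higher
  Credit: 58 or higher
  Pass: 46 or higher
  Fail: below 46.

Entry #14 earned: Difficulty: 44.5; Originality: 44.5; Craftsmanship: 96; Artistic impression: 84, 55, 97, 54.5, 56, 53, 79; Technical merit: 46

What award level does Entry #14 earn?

Artistic impression: drop 53, 54.5 → average of remaining 5 = 371/5 = 74.2
Weighted total:
  Difficulty 44.5 × 0.05 = 2.225
  Originality 44.5 × 0.36 = 16.02
  Craftsmanship 96 × 0.11 = 10.56
  Artistic impression 74.2 × 0.22 = 16.324
  Technical merit 46 × 0.26 = 11.96
Sum = 57.089
57.089 is ≥ 46 and < 58 → Pass

Pass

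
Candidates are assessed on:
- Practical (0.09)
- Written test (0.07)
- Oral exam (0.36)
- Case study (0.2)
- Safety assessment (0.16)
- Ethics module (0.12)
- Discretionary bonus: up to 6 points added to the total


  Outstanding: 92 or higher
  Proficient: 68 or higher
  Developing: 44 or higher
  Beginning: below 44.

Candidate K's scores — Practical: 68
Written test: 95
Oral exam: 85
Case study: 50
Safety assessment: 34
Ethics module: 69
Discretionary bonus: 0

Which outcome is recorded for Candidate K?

Weighted total:
  Practical 68 × 0.09 = 6.12
  Written test 95 × 0.07 = 6.65
  Oral exam 85 × 0.36 = 30.6
  Case study 50 × 0.2 = 10
  Safety assessment 34 × 0.16 = 5.44
  Ethics module 69 × 0.12 = 8.28
Sum = 67.09
Discretionary bonus: 67.09 + 0 = 67.09
67.09 is ≥ 44 and < 68 → Developing

Developing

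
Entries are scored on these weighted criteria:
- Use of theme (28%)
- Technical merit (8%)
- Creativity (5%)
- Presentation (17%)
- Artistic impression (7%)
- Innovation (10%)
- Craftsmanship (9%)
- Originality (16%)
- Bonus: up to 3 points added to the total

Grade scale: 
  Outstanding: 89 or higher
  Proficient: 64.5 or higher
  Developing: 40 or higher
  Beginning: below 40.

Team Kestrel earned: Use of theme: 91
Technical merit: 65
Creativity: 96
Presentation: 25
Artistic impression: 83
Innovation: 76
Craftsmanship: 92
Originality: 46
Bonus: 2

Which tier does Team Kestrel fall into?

Weighted total:
  Use of theme 91 × 0.28 = 25.48
  Technical merit 65 × 0.08 = 5.2
  Creativity 96 × 0.05 = 4.8
  Presentation 25 × 0.17 = 4.25
  Artistic impression 83 × 0.07 = 5.81
  Innovation 76 × 0.1 = 7.6
  Craftsmanship 92 × 0.09 = 8.28
  Originality 46 × 0.16 = 7.36
Sum = 68.78
Bonus: 68.78 + 2 = 70.78
70.78 is ≥ 64.5 and < 89 → Proficient

Proficient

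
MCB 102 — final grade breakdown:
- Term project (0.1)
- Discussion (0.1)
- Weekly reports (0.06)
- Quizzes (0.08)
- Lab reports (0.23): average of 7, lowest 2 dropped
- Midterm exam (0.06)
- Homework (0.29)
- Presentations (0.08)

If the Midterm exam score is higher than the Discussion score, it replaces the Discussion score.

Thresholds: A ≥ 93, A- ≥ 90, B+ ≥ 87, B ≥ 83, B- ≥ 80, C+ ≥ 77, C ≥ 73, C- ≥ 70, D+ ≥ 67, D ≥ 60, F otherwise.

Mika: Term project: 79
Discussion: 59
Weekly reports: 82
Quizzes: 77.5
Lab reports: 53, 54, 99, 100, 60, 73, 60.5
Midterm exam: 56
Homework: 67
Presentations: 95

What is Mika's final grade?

Lab reports: drop 53, 54 → average of remaining 5 = 392.5/5 = 78.5
Midterm exam (56) ≤ Discussion (59), so Discussion stays at 59.
Weighted total:
  Term project 79 × 0.1 = 7.9
  Discussion 59 × 0.1 = 5.9
  Weekly reports 82 × 0.06 = 4.92
  Quizzes 77.5 × 0.08 = 6.2
  Lab reports 78.5 × 0.23 = 18.055
  Midterm exam 56 × 0.06 = 3.36
  Homework 67 × 0.29 = 19.43
  Presentations 95 × 0.08 = 7.6
Sum = 73.365
73.365 is ≥ 73 and < 77 → C

C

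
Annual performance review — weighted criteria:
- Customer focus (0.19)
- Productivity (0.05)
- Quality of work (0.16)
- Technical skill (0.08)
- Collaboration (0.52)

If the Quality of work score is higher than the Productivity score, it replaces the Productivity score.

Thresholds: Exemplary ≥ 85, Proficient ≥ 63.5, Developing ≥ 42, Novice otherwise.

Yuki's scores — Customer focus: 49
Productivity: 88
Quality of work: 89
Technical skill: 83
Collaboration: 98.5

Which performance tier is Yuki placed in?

Quality of work (89) > Productivity (88), so Productivity counts as 89.
Weighted total:
  Customer focus 49 × 0.19 = 9.31
  Productivity 89 × 0.05 = 4.45
  Quality of work 89 × 0.16 = 14.24
  Technical skill 83 × 0.08 = 6.64
  Collaboration 98.5 × 0.52 = 51.22
Sum = 85.86
85.86 ≥ 85 → Exemplary

Exemplary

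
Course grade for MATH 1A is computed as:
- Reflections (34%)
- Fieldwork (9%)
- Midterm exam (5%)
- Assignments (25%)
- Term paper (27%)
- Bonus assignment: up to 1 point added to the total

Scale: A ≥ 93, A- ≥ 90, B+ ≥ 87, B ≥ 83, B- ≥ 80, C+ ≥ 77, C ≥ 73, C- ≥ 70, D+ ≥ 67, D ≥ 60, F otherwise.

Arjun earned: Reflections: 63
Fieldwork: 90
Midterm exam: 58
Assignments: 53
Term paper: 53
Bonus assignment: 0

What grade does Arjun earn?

F

Weighted total:
  Reflections 63 × 0.34 = 21.42
  Fieldwork 90 × 0.09 = 8.1
  Midterm exam 58 × 0.05 = 2.9
  Assignments 53 × 0.25 = 13.25
  Term paper 53 × 0.27 = 14.31
Sum = 59.98
Bonus assignment: 59.98 + 0 = 59.98
59.98 < 60 → F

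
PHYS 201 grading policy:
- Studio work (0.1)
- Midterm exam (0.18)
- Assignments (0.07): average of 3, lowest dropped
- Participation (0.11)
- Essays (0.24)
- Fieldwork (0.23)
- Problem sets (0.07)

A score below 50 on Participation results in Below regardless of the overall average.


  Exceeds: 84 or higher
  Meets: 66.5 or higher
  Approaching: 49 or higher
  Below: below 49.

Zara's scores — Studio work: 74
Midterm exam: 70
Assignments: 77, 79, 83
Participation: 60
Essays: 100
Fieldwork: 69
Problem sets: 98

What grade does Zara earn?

Assignments: drop 77 → average of remaining 2 = 162/2 = 81
Participation score 60 ≥ 50: minimum met.
Weighted total:
  Studio work 74 × 0.1 = 7.4
  Midterm exam 70 × 0.18 = 12.6
  Assignments 81 × 0.07 = 5.67
  Participation 60 × 0.11 = 6.6
  Essays 100 × 0.24 = 24
  Fieldwork 69 × 0.23 = 15.87
  Problem sets 98 × 0.07 = 6.86
Sum = 79
79 is ≥ 66.5 and < 84 → Meets

Meets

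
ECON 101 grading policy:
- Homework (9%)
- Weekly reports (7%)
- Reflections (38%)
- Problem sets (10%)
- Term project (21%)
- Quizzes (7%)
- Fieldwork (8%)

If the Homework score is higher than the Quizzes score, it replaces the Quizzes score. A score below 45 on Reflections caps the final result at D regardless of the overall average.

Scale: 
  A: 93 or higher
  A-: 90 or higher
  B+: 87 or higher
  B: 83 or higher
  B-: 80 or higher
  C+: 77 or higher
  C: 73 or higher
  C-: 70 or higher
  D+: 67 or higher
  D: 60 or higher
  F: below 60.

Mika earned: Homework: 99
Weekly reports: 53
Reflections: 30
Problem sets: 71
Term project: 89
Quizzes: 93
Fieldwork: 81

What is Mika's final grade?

D

Homework (99) > Quizzes (93), so Quizzes counts as 99.
Reflections score 30 < 45: minimum not met.
Weighted total:
  Homework 99 × 0.09 = 8.91
  Weekly reports 53 × 0.07 = 3.71
  Reflections 30 × 0.38 = 11.4
  Problem sets 71 × 0.1 = 7.1
  Term project 89 × 0.21 = 18.69
  Quizzes 99 × 0.07 = 6.93
  Fieldwork 81 × 0.08 = 6.48
Sum = 63.22
63.22 would be D; cap at D applies → D.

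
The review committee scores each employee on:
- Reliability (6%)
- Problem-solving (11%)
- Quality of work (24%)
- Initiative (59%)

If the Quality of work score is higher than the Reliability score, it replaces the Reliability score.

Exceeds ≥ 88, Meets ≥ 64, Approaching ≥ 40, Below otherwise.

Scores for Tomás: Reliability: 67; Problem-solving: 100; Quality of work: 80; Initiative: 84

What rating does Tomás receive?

Quality of work (80) > Reliability (67), so Reliability counts as 80.
Weighted total:
  Reliability 80 × 0.06 = 4.8
  Problem-solving 100 × 0.11 = 11
  Quality of work 80 × 0.24 = 19.2
  Initiative 84 × 0.59 = 49.56
Sum = 84.56
84.56 is ≥ 64 and < 88 → Meets

Meets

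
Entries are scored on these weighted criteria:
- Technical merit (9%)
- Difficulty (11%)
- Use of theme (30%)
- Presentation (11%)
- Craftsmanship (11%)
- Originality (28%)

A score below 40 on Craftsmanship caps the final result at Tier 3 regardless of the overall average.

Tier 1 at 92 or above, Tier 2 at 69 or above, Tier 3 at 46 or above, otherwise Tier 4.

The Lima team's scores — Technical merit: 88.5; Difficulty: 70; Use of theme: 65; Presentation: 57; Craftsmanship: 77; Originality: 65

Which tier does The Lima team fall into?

Craftsmanship score 77 ≥ 40: minimum met.
Weighted total:
  Technical merit 88.5 × 0.09 = 7.965
  Difficulty 70 × 0.11 = 7.7
  Use of theme 65 × 0.3 = 19.5
  Presentation 57 × 0.11 = 6.27
  Craftsmanship 77 × 0.11 = 8.47
  Originality 65 × 0.28 = 18.2
Sum = 68.105
68.105 is ≥ 46 and < 69 → Tier 3

Tier 3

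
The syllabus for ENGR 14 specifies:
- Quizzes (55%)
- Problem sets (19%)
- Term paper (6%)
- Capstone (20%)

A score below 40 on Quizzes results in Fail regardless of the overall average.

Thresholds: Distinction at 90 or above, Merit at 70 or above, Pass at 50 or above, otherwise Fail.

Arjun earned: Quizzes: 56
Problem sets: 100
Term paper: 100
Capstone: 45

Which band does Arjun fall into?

Pass

Quizzes score 56 ≥ 40: minimum met.
Weighted total:
  Quizzes 56 × 0.55 = 30.8
  Problem sets 100 × 0.19 = 19
  Term paper 100 × 0.06 = 6
  Capstone 45 × 0.2 = 9
Sum = 64.8
64.8 is ≥ 50 and < 70 → Pass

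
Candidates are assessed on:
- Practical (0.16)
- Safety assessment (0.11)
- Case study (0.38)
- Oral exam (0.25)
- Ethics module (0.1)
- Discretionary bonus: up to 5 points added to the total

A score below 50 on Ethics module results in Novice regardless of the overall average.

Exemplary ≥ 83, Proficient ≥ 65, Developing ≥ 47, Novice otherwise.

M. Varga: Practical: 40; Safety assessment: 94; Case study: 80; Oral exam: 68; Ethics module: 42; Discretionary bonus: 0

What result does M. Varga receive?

Ethics module score 42 < 50: minimum not met.
Weighted total:
  Practical 40 × 0.16 = 6.4
  Safety assessment 94 × 0.11 = 10.34
  Case study 80 × 0.38 = 30.4
  Oral exam 68 × 0.25 = 17
  Ethics module 42 × 0.1 = 4.2
Sum = 68.34
Discretionary bonus: 68.34 + 0 = 68.34
Because the Ethics module minimum was not met, the result is Novice.

Novice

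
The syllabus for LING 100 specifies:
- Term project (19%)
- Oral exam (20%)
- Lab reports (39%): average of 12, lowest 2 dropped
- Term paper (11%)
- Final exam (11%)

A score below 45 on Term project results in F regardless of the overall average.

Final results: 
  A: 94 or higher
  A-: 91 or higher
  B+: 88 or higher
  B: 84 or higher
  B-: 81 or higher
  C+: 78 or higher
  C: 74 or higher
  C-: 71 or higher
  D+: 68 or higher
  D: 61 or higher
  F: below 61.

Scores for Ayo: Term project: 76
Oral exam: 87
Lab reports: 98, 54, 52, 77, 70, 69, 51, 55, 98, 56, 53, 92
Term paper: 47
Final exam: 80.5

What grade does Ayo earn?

C

Lab reports: drop 51, 52 → average of remaining 10 = 722/10 = 72.2
Term project score 76 ≥ 45: minimum met.
Weighted total:
  Term project 76 × 0.19 = 14.44
  Oral exam 87 × 0.2 = 17.4
  Lab reports 72.2 × 0.39 = 28.158
  Term paper 47 × 0.11 = 5.17
  Final exam 80.5 × 0.11 = 8.855
Sum = 74.023
74.023 is ≥ 74 and < 78 → C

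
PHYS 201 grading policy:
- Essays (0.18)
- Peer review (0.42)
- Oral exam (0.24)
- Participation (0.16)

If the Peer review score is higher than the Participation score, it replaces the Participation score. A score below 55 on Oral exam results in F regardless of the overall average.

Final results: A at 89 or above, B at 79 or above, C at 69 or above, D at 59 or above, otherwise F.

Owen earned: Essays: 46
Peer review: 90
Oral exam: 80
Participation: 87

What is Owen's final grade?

B

Peer review (90) > Participation (87), so Participation counts as 90.
Oral exam score 80 ≥ 55: minimum met.
Weighted total:
  Essays 46 × 0.18 = 8.28
  Peer review 90 × 0.42 = 37.8
  Oral exam 80 × 0.24 = 19.2
  Participation 90 × 0.16 = 14.4
Sum = 79.68
79.68 is ≥ 79 and < 89 → B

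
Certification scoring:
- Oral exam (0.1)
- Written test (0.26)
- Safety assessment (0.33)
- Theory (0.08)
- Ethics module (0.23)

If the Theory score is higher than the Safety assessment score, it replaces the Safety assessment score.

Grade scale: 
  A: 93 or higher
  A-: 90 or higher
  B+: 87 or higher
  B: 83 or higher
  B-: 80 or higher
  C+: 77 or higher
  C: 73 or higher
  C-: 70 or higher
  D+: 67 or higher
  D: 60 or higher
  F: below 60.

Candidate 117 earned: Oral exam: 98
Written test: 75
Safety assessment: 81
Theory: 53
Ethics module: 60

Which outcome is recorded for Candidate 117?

C

Theory (53) ≤ Safety assessment (81), so Safety assessment stays at 81.
Weighted total:
  Oral exam 98 × 0.1 = 9.8
  Written test 75 × 0.26 = 19.5
  Safety assessment 81 × 0.33 = 26.73
  Theory 53 × 0.08 = 4.24
  Ethics module 60 × 0.23 = 13.8
Sum = 74.07
74.07 is ≥ 73 and < 77 → C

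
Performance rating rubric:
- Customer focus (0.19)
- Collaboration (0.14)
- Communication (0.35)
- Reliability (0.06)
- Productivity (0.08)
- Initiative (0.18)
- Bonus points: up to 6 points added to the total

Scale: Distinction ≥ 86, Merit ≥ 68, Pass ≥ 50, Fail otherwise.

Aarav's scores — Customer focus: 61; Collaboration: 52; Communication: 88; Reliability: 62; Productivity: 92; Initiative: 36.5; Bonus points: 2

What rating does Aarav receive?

Merit

Weighted total:
  Customer focus 61 × 0.19 = 11.59
  Collaboration 52 × 0.14 = 7.28
  Communication 88 × 0.35 = 30.8
  Reliability 62 × 0.06 = 3.72
  Productivity 92 × 0.08 = 7.36
  Initiative 36.5 × 0.18 = 6.57
Sum = 67.32
Bonus points: 67.32 + 2 = 69.32
69.32 is ≥ 68 and < 86 → Merit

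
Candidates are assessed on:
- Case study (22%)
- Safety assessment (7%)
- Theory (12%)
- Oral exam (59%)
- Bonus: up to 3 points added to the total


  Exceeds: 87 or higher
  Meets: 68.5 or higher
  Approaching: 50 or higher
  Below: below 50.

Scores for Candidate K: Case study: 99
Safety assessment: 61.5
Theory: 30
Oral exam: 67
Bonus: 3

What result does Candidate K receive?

Meets

Weighted total:
  Case study 99 × 0.22 = 21.78
  Safety assessment 61.5 × 0.07 = 4.305
  Theory 30 × 0.12 = 3.6
  Oral exam 67 × 0.59 = 39.53
Sum = 69.215
Bonus: 69.215 + 3 = 72.215
72.215 is ≥ 68.5 and < 87 → Meets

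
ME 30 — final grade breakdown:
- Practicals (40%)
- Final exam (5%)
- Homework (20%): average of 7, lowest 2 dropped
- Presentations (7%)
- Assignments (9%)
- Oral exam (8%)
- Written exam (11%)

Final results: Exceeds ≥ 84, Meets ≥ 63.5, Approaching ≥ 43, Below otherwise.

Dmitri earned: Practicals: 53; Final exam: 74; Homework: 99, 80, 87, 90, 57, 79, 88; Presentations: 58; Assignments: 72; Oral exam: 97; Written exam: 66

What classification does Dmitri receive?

Meets

Homework: drop 57, 79 → average of remaining 5 = 444/5 = 88.8
Weighted total:
  Practicals 53 × 0.4 = 21.2
  Final exam 74 × 0.05 = 3.7
  Homework 88.8 × 0.2 = 17.76
  Presentations 58 × 0.07 = 4.06
  Assignments 72 × 0.09 = 6.48
  Oral exam 97 × 0.08 = 7.76
  Written exam 66 × 0.11 = 7.26
Sum = 68.22
68.22 is ≥ 63.5 and < 84 → Meets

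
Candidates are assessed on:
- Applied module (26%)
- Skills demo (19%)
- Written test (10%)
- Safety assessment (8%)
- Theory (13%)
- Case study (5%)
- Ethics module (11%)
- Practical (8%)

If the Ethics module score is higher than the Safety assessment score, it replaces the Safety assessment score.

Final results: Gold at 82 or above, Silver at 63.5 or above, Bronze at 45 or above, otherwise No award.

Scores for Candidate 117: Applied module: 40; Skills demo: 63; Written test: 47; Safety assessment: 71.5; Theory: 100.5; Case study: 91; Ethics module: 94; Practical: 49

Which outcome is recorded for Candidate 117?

Silver

Ethics module (94) > Safety assessment (71.5), so Safety assessment counts as 94.
Weighted total:
  Applied module 40 × 0.26 = 10.4
  Skills demo 63 × 0.19 = 11.97
  Written test 47 × 0.1 = 4.7
  Safety assessment 94 × 0.08 = 7.52
  Theory 100.5 × 0.13 = 13.065
  Case study 91 × 0.05 = 4.55
  Ethics module 94 × 0.11 = 10.34
  Practical 49 × 0.08 = 3.92
Sum = 66.465
66.465 is ≥ 63.5 and < 82 → Silver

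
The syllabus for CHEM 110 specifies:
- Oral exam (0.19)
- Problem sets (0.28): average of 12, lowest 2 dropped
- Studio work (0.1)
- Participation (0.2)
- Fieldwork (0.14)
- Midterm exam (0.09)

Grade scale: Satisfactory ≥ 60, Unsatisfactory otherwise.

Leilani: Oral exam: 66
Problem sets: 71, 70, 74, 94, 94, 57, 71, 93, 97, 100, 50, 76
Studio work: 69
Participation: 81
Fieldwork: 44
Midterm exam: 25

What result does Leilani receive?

Satisfactory

Problem sets: drop 50, 57 → average of remaining 10 = 840/10 = 84
Weighted total:
  Oral exam 66 × 0.19 = 12.54
  Problem sets 84 × 0.28 = 23.52
  Studio work 69 × 0.1 = 6.9
  Participation 81 × 0.2 = 16.2
  Fieldwork 44 × 0.14 = 6.16
  Midterm exam 25 × 0.09 = 2.25
Sum = 67.57
67.57 ≥ 60 → Satisfactory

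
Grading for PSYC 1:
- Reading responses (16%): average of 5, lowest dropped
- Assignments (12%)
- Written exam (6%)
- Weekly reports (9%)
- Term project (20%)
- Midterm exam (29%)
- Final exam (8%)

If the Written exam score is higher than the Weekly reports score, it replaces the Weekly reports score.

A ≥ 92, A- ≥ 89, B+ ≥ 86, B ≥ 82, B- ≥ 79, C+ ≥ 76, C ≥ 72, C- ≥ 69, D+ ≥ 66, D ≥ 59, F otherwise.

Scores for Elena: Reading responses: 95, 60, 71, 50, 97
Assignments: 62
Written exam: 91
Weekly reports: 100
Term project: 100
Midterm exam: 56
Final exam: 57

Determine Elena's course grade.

C

Reading responses: drop 50 → average of remaining 4 = 323/4 = 80.75
Written exam (91) ≤ Weekly reports (100), so Weekly reports stays at 100.
Weighted total:
  Reading responses 80.75 × 0.16 = 12.92
  Assignments 62 × 0.12 = 7.44
  Written exam 91 × 0.06 = 5.46
  Weekly reports 100 × 0.09 = 9
  Term project 100 × 0.2 = 20
  Midterm exam 56 × 0.29 = 16.24
  Final exam 57 × 0.08 = 4.56
Sum = 75.62
75.62 is ≥ 72 and < 76 → C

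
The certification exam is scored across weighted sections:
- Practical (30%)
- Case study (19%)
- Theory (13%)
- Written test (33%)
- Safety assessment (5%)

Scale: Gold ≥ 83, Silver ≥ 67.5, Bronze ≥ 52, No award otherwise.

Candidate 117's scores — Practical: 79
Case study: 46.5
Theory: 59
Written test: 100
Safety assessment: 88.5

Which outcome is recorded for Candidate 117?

Silver

Weighted total:
  Practical 79 × 0.3 = 23.7
  Case study 46.5 × 0.19 = 8.835
  Theory 59 × 0.13 = 7.67
  Written test 100 × 0.33 = 33
  Safety assessment 88.5 × 0.05 = 4.425
Sum = 77.63
77.63 is ≥ 67.5 and < 83 → Silver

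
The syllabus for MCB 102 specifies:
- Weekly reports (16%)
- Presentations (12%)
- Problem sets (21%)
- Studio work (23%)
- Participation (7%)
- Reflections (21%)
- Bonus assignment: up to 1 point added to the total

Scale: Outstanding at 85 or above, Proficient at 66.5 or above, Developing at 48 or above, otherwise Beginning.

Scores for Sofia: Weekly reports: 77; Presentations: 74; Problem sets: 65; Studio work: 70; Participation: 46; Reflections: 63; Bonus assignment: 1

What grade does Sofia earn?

Weighted total:
  Weekly reports 77 × 0.16 = 12.32
  Presentations 74 × 0.12 = 8.88
  Problem sets 65 × 0.21 = 13.65
  Studio work 70 × 0.23 = 16.1
  Participation 46 × 0.07 = 3.22
  Reflections 63 × 0.21 = 13.23
Sum = 67.4
Bonus assignment: 67.4 + 1 = 68.4
68.4 is ≥ 66.5 and < 85 → Proficient

Proficient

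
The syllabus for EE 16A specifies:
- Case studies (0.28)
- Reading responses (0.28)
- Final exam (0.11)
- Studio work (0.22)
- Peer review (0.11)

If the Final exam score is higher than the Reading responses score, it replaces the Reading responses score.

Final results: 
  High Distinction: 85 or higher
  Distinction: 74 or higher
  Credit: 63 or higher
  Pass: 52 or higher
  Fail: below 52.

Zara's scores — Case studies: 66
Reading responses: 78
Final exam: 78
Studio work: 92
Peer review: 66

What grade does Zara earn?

Final exam (78) ≤ Reading responses (78), so Reading responses stays at 78.
Weighted total:
  Case studies 66 × 0.28 = 18.48
  Reading responses 78 × 0.28 = 21.84
  Final exam 78 × 0.11 = 8.58
  Studio work 92 × 0.22 = 20.24
  Peer review 66 × 0.11 = 7.26
Sum = 76.4
76.4 is ≥ 74 and < 85 → Distinction

Distinction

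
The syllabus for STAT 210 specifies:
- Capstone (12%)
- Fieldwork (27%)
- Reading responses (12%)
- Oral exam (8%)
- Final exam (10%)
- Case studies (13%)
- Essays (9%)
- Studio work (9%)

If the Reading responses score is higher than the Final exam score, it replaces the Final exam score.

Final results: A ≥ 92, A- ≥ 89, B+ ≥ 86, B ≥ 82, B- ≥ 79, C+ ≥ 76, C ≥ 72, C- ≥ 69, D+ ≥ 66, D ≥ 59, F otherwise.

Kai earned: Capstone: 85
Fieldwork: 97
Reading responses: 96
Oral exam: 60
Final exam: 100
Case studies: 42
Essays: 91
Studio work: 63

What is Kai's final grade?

Reading responses (96) ≤ Final exam (100), so Final exam stays at 100.
Weighted total:
  Capstone 85 × 0.12 = 10.2
  Fieldwork 97 × 0.27 = 26.19
  Reading responses 96 × 0.12 = 11.52
  Oral exam 60 × 0.08 = 4.8
  Final exam 100 × 0.1 = 10
  Case studies 42 × 0.13 = 5.46
  Essays 91 × 0.09 = 8.19
  Studio work 63 × 0.09 = 5.67
Sum = 82.03
82.03 is ≥ 82 and < 86 → B

B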